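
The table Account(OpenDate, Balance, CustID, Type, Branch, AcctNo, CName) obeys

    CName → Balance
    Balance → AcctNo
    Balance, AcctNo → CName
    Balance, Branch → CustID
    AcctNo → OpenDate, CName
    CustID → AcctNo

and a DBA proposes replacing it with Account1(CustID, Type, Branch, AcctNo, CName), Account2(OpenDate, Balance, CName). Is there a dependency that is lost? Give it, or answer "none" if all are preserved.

CName → Balance lies within Account2.
Balance → AcctNo: restricted closure across fragments reaches AcctNo.
Balance, AcctNo → CName: restricted closure across fragments reaches CName.
Balance, Branch → CustID: restricted closure across fragments reaches CustID.
AcctNo → OpenDate, CName: restricted closure across fragments reaches OpenDate, CName.
CustID → AcctNo lies within Account1.
Every dependency is enforceable on the fragments, so the decomposition is dependency-preserving.

none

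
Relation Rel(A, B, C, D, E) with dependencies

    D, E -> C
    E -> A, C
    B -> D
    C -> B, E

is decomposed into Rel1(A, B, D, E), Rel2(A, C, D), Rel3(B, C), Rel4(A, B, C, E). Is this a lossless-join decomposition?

Chase test. Columns are A, B, C, D, E; row i has aⱼ where attribute j ∈ Reli, else bᵢⱼ.
Initial tableau (one row per fragment):
  row 1: a1 a2 b13 a4 a5
  row 2: a1 b22 a3 a4 b25
  row 3: b31 a2 a3 b34 b35
  row 4: a1 a2 a3 b44 a5
Rows 1 and 4 agree on E; apply E→A, C and equate their A, C entries.
Rows 1 and 3 agree on B; apply B→D and equate their D entries.
Rows 1 and 4 agree on B; apply B→D and equate their D entries.
Rows 1 and 2 agree on C; apply C→B, E and equate their B, E entries.
Rows 1 and 3 agree on C; apply C→B, E and equate their B, E entries.
Rows 1 and 3 agree on E; apply E→A, C and equate their A, C entries.
Row 1 is now all distinguished symbols — the join is lossless.

Yes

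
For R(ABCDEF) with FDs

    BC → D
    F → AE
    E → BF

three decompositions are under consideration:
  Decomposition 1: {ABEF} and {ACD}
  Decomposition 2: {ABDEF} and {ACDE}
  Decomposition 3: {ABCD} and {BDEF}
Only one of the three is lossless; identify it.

Decomposition 2

Decomposition 1: common = {A}, closure = {A} → lossy.
Decomposition 2: common = {ADE}, closure = {ABDEF} → lossless.
Decomposition 3: common = {BD}, closure = {BD} → lossy.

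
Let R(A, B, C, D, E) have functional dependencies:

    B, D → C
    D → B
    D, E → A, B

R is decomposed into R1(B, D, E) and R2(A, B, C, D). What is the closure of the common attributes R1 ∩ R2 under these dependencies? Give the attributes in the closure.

B, C, D

R1 ∩ R2 = {B, D}.
B, D → C applies, adding C
Closure: {B, C, D}.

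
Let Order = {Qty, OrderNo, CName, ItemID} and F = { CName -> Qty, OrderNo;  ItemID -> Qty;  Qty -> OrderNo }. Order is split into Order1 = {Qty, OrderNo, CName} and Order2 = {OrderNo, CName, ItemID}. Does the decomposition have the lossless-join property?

Yes

Common attributes: Order1 ∩ Order2 = {OrderNo, CName}.
Closure of {OrderNo, CName}: CName → Qty, OrderNo applies, adding Qty. So (OrderNo, CName)⁺ = {Qty, OrderNo, CName}.
This closure contains every attribute of Order1, so Order1 ∩ Order2 → Order1. The join is lossless.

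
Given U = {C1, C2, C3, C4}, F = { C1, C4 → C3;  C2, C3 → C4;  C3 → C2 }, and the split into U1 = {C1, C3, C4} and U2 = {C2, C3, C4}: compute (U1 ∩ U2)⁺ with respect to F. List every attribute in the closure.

C2, C3, C4

U1 ∩ U2 = {C3, C4}.
C3 → C2 applies, adding C2
Closure: {C2, C3, C4}.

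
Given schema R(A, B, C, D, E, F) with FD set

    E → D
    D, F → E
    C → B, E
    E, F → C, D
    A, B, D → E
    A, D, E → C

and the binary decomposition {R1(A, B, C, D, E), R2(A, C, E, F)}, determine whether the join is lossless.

Yes

Common attributes: R1 ∩ R2 = {A, C, E}.
Closure of {A, C, E}: E → D applies, adding D; C → B, E applies, adding B. So (A, C, E)⁺ = {A, B, C, D, E}.
This closure contains every attribute of R1, so R1 ∩ R2 → R1. The join is lossless.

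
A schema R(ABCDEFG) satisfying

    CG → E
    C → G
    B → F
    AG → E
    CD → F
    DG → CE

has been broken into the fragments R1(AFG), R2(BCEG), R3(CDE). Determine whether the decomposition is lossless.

Chase test. Columns are ABCDEFG; row i has aⱼ where attribute j ∈ Ri, else bᵢⱼ.
Initial tableau (one row per fragment):
  row 1: a1 b12 b13 b14 b15 a6 a7
  row 2: b21 a2 a3 b24 a5 b26 a7
  row 3: b31 b32 a3 a4 a5 b36 b37
Rows 2 and 3 agree on C; apply C→G and equate their G entries.
No row becomes fully distinguished — the join is lossy.

No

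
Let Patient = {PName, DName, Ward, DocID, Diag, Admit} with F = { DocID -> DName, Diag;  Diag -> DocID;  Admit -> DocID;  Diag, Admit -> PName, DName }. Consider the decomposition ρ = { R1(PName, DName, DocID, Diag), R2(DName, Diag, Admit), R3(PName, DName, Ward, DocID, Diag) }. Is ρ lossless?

No

Chase test. Columns are PName, DName, Ward, DocID, Diag, Admit; row i has aⱼ where attribute j ∈ Ri, else bᵢⱼ.
Initial tableau (one row per fragment):
  row 1: a1 a2 b13 a4 a5 b16
  row 2: b21 a2 b23 b24 a5 a6
  row 3: a1 a2 a3 a4 a5 b36
Rows 1 and 2 agree on Diag; apply Diag→DocID and equate their DocID entries.
No row becomes fully distinguished — the join is lossy.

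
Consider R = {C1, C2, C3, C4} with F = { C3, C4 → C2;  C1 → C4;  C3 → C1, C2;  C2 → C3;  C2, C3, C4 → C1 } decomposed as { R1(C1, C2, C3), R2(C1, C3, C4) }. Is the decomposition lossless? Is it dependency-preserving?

lossless and dependency-preserving

Lossless test: (C1, C3)⁺ = {C1, C2, C3, C4}, which contains all of one fragment — lossless.
Dependency preservation: C3, C4 → C2; C2, C3, C4 → C1 are not contained in any single fragment, but the restricted closure of each left-hand side across the fragments still reaches the right-hand side; the remaining FDs each lie inside some fragment. All dependencies are preserved.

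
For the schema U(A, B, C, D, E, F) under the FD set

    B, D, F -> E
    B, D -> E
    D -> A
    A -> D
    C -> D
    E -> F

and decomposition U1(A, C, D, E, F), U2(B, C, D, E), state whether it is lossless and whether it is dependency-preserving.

lossless and dependency-preserving

Lossless test: (C, D, E)⁺ = {A, C, D, E, F}, which contains all of one fragment — lossless.
Dependency preservation: B, D, F → E is not contained in any single fragment, but the restricted closure of its left-hand side across the fragments still reaches the right-hand side; the remaining FDs each lie inside some fragment. All dependencies are preserved.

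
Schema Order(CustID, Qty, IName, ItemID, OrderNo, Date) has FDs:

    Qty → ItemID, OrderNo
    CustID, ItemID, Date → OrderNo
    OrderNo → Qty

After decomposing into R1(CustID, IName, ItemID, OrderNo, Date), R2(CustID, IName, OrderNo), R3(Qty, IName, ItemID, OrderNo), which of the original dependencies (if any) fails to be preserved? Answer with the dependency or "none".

Qty → ItemID, OrderNo lies within R3.
CustID, ItemID, Date → OrderNo lies within R1.
OrderNo → Qty lies within R3.
Every dependency is enforceable on the fragments, so the decomposition is dependency-preserving.

none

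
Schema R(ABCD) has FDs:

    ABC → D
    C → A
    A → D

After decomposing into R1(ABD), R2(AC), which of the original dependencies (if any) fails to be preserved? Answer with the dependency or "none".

none

ABC → D: restricted closure across fragments reaches D.
C → A lies within R2.
A → D lies within R1.
Every dependency is enforceable on the fragments, so the decomposition is dependency-preserving.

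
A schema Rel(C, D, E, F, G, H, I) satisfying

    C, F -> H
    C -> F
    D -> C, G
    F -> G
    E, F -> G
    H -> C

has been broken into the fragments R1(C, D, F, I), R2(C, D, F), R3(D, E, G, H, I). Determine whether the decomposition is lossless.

Yes

Chase test. Columns are C, D, E, F, G, H, I; row i has aⱼ where attribute j ∈ Ri, else bᵢⱼ.
Initial tableau (one row per fragment):
  row 1: a1 a2 b13 a4 b15 b16 a7
  row 2: a1 a2 b23 a4 b25 b26 b27
  row 3: b31 a2 a3 b34 a5 a6 a7
Rows 1 and 2 agree on C, F; apply C, F→H and equate their H entries.
Rows 1 and 2 agree on D; apply D→C, G and equate their C, G entries.
Rows 1 and 3 agree on D; apply D→C, G and equate their C, G entries.
Rows 1 and 3 agree on C; apply C→F and equate their F entries.
Rows 1 and 3 agree on C, F; apply C, F→H and equate their H entries.
Row 3 is now all distinguished symbols — the join is lossless.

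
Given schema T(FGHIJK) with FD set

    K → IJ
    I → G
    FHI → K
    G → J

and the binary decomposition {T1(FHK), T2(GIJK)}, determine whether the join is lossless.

Common attributes: T1 ∩ T2 = {K}.
Closure of {K}: K → IJ applies, adding IJ; I → G applies, adding G. So (K)⁺ = {GIJK}.
This closure contains every attribute of T2, so T1 ∩ T2 → T2. The join is lossless.

Yes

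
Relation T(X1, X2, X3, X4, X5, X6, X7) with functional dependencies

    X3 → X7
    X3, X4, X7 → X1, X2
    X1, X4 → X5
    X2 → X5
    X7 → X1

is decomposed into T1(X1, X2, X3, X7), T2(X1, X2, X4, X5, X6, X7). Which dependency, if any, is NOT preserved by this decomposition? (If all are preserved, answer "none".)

X3, X4, X7 → X1, X2

Check X3, X4, X7 → X1, X2: no single fragment contains all of {X1, X2, X3, X4, X7}, and the restricted closure of {X3, X4, X7} across the fragments never reaches {X1, X2}.
X3 → X7 is preserved.
X1, X4 → X5 is preserved.
X2 → X5 is preserved.
X7 → X1 is preserved.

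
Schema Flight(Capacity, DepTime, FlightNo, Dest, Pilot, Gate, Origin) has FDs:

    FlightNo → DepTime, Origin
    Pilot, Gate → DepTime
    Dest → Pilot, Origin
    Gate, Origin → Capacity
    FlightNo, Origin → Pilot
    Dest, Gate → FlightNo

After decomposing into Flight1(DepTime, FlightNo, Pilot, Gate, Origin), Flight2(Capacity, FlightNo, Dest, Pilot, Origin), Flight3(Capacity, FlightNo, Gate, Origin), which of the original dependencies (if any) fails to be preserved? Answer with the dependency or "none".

Dest, Gate → FlightNo

Check Dest, Gate → FlightNo: no single fragment contains all of {FlightNo, Dest, Gate}, and the restricted closure of {Dest, Gate} across the fragments never reaches {FlightNo}.
FlightNo → DepTime, Origin is preserved.
Pilot, Gate → DepTime is preserved.
Dest → Pilot, Origin is preserved.
Gate, Origin → Capacity is preserved.
FlightNo, Origin → Pilot is preserved.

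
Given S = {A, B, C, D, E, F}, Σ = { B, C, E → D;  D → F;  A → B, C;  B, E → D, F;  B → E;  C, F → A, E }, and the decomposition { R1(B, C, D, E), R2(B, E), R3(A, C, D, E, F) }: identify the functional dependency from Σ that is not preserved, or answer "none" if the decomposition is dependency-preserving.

none

B, C, E → D lies within R1.
D → F lies within R3.
A → B, C: restricted closure across fragments reaches B, C.
B, E → D, F: restricted closure across fragments reaches D, F.
B → E lies within R1.
C, F → A, E lies within R3.
Every dependency is enforceable on the fragments, so the decomposition is dependency-preserving.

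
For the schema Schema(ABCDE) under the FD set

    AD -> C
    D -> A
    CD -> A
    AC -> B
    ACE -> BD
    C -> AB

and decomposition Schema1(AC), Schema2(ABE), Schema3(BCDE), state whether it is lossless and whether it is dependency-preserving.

lossless and dependency-preserving

Lossless test (chase): Rows 1 and 3 agree on C; apply C→AB and equate their AB entries. Row 3 is now all distinguished symbols — the join is lossless.
Dependency preservation: AD → C; D → A; CD → A; AC → B; ACE → BD; C → AB are not contained in any single fragment, but the restricted closure of each left-hand side across the fragments still reaches the right-hand side; the remaining FDs each lie inside some fragment. All dependencies are preserved.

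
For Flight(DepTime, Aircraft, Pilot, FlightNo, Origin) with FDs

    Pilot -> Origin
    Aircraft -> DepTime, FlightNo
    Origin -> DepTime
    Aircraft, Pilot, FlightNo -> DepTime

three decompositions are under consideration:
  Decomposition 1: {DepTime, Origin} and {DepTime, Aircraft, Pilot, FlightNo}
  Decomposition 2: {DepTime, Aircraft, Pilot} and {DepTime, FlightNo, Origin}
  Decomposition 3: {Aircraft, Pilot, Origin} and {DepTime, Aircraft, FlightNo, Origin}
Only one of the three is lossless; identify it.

Decomposition 1: common = {DepTime}, closure = {DepTime} → lossy.
Decomposition 2: common = {DepTime}, closure = {DepTime} → lossy.
Decomposition 3: common = {Aircraft, Origin}, closure = {DepTime, Aircraft, FlightNo, Origin} → lossless.

Decomposition 3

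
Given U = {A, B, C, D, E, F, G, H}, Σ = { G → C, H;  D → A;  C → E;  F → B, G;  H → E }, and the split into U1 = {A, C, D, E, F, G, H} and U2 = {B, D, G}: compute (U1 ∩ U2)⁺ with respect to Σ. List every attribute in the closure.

U1 ∩ U2 = {D, G}.
G → C, H applies, adding C, H
D → A applies, adding A
C → E applies, adding E
Closure: {A, C, D, E, G, H}.

A, C, D, E, G, H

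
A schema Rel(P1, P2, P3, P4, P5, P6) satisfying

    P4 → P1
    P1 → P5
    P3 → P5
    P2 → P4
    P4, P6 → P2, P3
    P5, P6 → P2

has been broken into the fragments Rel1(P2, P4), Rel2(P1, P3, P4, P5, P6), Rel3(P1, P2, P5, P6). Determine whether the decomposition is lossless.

Chase test. Columns are P1, P2, P3, P4, P5, P6; row i has aⱼ where attribute j ∈ Reli, else bᵢⱼ.
Initial tableau (one row per fragment):
  row 1: b11 a2 b13 a4 b15 b16
  row 2: a1 b22 a3 a4 a5 a6
  row 3: a1 a2 b33 b34 a5 a6
Rows 1 and 2 agree on P4; apply P4→P1 and equate their P1 entries.
Rows 1 and 2 agree on P1; apply P1→P5 and equate their P5 entries.
Rows 1 and 3 agree on P2; apply P2→P4 and equate their P4 entries.
Rows 2 and 3 agree on P4, P6; apply P4, P6→P2, P3 and equate their P2, P3 entries.
Row 2 is now all distinguished symbols — the join is lossless.

Yes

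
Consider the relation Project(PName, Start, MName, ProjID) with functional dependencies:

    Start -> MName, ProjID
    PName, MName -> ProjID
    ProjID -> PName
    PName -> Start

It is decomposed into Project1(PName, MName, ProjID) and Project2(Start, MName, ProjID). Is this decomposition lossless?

Common attributes: Project1 ∩ Project2 = {MName, ProjID}.
Closure of {MName, ProjID}: ProjID → PName applies, adding PName; PName → Start applies, adding Start. So (MName, ProjID)⁺ = {PName, Start, MName, ProjID}.
This closure contains every attribute of Project1, so Project1 ∩ Project2 → Project1. The join is lossless.

Yes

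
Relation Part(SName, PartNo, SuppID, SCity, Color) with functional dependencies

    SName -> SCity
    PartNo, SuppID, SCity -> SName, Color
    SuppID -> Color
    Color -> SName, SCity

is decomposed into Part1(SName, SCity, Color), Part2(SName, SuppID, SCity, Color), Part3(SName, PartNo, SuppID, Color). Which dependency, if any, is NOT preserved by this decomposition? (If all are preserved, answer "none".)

none

SName → SCity lies within Part1.
PartNo, SuppID, SCity → SName, Color: restricted closure across fragments reaches SName, Color.
SuppID → Color lies within Part2.
Color → SName, SCity lies within Part1.
Every dependency is enforceable on the fragments, so the decomposition is dependency-preserving.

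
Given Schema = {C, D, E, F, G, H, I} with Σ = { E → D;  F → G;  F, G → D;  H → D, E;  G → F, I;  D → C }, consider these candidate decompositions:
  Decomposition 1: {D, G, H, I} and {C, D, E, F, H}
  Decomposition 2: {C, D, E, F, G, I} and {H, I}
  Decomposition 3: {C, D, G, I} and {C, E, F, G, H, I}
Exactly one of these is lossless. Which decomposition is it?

Decomposition 1: common = {D, H}, closure = {C, D, E, H} → lossy.
Decomposition 2: common = {I}, closure = {I} → lossy.
Decomposition 3: common = {C, G, I}, closure = {C, D, F, G, I} → lossless.

Decomposition 3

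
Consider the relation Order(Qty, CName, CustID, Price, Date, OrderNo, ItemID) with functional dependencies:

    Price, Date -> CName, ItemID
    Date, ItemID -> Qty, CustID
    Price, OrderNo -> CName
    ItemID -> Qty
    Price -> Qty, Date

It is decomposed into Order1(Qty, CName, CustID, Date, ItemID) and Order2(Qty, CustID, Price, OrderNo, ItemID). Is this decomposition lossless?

Common attributes: Order1 ∩ Order2 = {Qty, CustID, ItemID}.
No dependency enlarges {Qty, CustID, ItemID}, so (Qty, CustID, ItemID)⁺ = {Qty, CustID, ItemID}.
The closure contains neither all of Order1 = {Qty, CName, CustID, Date, ItemID} nor all of Order2 = {Qty, CustID, Price, OrderNo, ItemID}, so the common attributes are not a superkey of either fragment. The join is lossy.

No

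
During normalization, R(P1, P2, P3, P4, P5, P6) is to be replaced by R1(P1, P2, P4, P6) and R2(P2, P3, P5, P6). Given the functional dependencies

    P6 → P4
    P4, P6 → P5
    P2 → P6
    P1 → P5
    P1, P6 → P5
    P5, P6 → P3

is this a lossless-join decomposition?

Yes

Common attributes: R1 ∩ R2 = {P2, P6}.
Closure of {P2, P6}: P6 → P4 applies, adding P4; P4, P6 → P5 applies, adding P5; P5, P6 → P3 applies, adding P3. So (P2, P6)⁺ = {P2, P3, P4, P5, P6}.
This closure contains every attribute of R2, so R1 ∩ R2 → R2. The join is lossless.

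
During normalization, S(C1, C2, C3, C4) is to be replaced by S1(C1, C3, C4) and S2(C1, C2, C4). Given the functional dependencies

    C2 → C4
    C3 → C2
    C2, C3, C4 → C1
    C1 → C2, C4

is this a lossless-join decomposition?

Common attributes: S1 ∩ S2 = {C1, C4}.
Closure of {C1, C4}: C1 → C2, C4 applies, adding C2. So (C1, C4)⁺ = {C1, C2, C4}.
This closure contains every attribute of S2, so S1 ∩ S2 → S2. The join is lossless.

Yes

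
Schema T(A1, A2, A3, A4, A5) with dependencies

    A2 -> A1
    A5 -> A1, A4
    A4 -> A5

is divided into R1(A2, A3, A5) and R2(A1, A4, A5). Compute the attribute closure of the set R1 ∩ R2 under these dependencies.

A1, A4, A5

R1 ∩ R2 = {A5}.
A5 → A1, A4 applies, adding A1, A4
Closure: {A1, A4, A5}.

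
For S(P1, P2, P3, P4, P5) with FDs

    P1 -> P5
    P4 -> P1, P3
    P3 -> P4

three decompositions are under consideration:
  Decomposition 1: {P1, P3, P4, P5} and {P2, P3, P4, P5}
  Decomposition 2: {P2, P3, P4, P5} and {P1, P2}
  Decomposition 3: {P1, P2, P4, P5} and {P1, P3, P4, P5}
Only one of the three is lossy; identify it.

Decomposition 1: common = {P3, P4, P5}, closure = {P1, P3, P4, P5} → lossless.
Decomposition 2: common = {P2}, closure = {P2} → lossy.
Decomposition 3: common = {P1, P4, P5}, closure = {P1, P3, P4, P5} → lossless.

Decomposition 2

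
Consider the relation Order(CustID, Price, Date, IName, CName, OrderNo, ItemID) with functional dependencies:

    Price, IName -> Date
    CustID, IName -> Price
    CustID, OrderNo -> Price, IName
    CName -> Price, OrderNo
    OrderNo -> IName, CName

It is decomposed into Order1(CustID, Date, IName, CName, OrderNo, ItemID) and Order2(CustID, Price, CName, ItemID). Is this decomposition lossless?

Common attributes: Order1 ∩ Order2 = {CustID, CName, ItemID}.
Closure of {CustID, CName, ItemID}: CName → Price, OrderNo applies, adding Price, OrderNo; OrderNo → IName, CName applies, adding IName; Price, IName → Date applies, adding Date. So (CustID, CName, ItemID)⁺ = {CustID, Price, Date, IName, CName, OrderNo, ItemID}.
This closure contains every attribute of Order1, so Order1 ∩ Order2 → Order1. The join is lossless.

Yes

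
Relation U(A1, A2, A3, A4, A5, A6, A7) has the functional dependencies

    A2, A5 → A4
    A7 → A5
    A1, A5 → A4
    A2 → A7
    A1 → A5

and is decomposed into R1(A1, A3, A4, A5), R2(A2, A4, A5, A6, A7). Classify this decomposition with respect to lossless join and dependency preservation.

lossy but dependency-preserving

Lossless test: (A4, A5)⁺ = {A4, A5}, which is a superkey of neither fragment — lossy.
Dependency preservation: every FD's attributes lie within a single fragment, so each can be enforced locally — preserved.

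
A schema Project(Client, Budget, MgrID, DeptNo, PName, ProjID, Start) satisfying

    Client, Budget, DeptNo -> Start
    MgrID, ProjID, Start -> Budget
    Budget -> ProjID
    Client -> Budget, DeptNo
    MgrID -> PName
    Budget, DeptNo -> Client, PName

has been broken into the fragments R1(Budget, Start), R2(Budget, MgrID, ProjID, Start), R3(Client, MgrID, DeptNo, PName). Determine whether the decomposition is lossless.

Chase test. Columns are Client, Budget, MgrID, DeptNo, PName, ProjID, Start; row i has aⱼ where attribute j ∈ Ri, else bᵢⱼ.
Initial tableau (one row per fragment):
  row 1: b11 a2 b13 b14 b15 b16 a7
  row 2: b21 a2 a3 b24 b25 a6 a7
  row 3: a1 b32 a3 a4 a5 b36 b37
Rows 1 and 2 agree on Budget; apply Budget→ProjID and equate their ProjID entries.
Rows 2 and 3 agree on MgrID; apply MgrID→PName and equate their PName entries.
No row becomes fully distinguished — the join is lossy.

No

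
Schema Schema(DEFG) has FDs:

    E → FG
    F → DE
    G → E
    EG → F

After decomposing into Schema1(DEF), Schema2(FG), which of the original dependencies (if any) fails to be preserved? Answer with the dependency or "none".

E → FG: restricted closure across fragments reaches FG.
F → DE lies within Schema1.
G → E: restricted closure across fragments reaches E.
EG → F: restricted closure across fragments reaches F.
Every dependency is enforceable on the fragments, so the decomposition is dependency-preserving.

none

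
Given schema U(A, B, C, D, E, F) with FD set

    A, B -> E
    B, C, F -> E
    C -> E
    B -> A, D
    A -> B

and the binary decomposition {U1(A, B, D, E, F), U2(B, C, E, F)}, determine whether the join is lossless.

Yes

Common attributes: U1 ∩ U2 = {B, E, F}.
Closure of {B, E, F}: B → A, D applies, adding A, D. So (B, E, F)⁺ = {A, B, D, E, F}.
This closure contains every attribute of U1, so U1 ∩ U2 → U1. The join is lossless.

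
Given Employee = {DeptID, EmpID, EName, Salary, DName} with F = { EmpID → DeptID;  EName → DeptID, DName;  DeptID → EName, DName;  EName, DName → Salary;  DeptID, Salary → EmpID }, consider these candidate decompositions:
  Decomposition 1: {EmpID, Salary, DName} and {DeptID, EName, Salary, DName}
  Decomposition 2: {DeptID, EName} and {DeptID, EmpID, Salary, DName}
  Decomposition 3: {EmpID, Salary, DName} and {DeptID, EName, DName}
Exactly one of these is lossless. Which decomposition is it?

Decomposition 1: common = {Salary, DName}, closure = {Salary, DName} → lossy.
Decomposition 2: common = {DeptID}, closure = {DeptID, EmpID, EName, Salary, DName} → lossless.
Decomposition 3: common = {DName}, closure = {DName} → lossy.

Decomposition 2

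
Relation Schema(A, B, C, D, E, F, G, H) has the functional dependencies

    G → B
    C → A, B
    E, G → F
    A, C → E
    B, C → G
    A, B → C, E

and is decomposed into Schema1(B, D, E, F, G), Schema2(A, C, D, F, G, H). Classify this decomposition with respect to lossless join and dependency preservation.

lossy and not dependency-preserving

Lossless test: (D, F, G)⁺ = {B, D, F, G}, which is a superkey of neither fragment — lossy.
Dependency preservation: the restricted closure of {A, C} across the fragments never reaches {E}, so A, C → E cannot be enforced without a join — not preserved.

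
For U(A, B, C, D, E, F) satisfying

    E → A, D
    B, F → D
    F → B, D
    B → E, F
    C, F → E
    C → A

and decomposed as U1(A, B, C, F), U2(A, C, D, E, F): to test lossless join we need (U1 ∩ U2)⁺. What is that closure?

A, B, C, D, E, F

U1 ∩ U2 = {A, C, F}.
F → B, D applies, adding B, D
B → E, F applies, adding E
Closure: {A, B, C, D, E, F}.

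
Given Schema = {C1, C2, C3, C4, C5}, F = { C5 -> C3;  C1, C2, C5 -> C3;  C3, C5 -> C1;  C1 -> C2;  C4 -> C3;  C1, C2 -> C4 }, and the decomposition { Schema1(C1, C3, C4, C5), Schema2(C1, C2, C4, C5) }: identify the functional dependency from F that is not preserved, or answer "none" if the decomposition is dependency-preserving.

C5 → C3 lies within Schema1.
C1, C2, C5 → C3: restricted closure across fragments reaches C3.
C3, C5 → C1 lies within Schema1.
C1 → C2 lies within Schema2.
C4 → C3 lies within Schema1.
C1, C2 → C4 lies within Schema2.
Every dependency is enforceable on the fragments, so the decomposition is dependency-preserving.

none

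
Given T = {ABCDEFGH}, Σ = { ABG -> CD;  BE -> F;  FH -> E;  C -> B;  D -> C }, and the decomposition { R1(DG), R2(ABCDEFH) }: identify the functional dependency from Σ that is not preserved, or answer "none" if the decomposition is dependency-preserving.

Check ABG → CD: no single fragment contains all of {ABCDG}, and the restricted closure of {ABG} across the fragments never reaches {CD}.
BE → F is preserved.
FH → E is preserved.
C → B is preserved.
D → C is preserved.

ABG -> CD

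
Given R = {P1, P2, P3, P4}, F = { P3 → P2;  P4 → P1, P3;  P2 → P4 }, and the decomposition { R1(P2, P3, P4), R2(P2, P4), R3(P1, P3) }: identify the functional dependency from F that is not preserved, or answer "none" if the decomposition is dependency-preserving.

P3 → P2 lies within R1.
P4 → P1, P3: restricted closure across fragments reaches P1, P3.
P2 → P4 lies within R1.
Every dependency is enforceable on the fragments, so the decomposition is dependency-preserving.

none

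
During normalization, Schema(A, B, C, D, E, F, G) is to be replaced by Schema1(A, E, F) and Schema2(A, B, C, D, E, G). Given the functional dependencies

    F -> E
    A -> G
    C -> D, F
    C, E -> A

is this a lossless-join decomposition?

Common attributes: Schema1 ∩ Schema2 = {A, E}.
Closure of {A, E}: A → G applies, adding G. So (A, E)⁺ = {A, E, G}.
The closure contains neither all of Schema1 = {A, E, F} nor all of Schema2 = {A, B, C, D, E, G}, so the common attributes are not a superkey of either fragment. The join is lossy.

No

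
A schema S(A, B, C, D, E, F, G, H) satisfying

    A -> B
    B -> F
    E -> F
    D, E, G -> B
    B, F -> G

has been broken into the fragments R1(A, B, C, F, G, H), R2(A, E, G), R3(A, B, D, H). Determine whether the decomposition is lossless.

Chase test. Columns are A, B, C, D, E, F, G, H; row i has aⱼ where attribute j ∈ Ri, else bᵢⱼ.
Initial tableau (one row per fragment):
  row 1: a1 a2 a3 b14 b15 a6 a7 a8
  row 2: a1 b22 b23 b24 a5 b26 a7 b28
  row 3: a1 a2 b33 a4 b35 b36 b37 a8
Rows 1 and 2 agree on A; apply A→B and equate their B entries.
Rows 1 and 2 agree on B; apply B→F and equate their F entries.
Rows 1 and 3 agree on B; apply B→F and equate their F entries.
Rows 1 and 3 agree on B, F; apply B, F→G and equate their G entries.
No row becomes fully distinguished — the join is lossy.

No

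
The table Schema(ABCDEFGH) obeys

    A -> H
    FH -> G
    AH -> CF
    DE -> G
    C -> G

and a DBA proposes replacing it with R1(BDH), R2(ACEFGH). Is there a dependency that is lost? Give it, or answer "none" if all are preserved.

DE -> G

Check DE → G: no single fragment contains all of {DEG}, and the restricted closure of {DE} across the fragments never reaches {G}.
A → H is preserved.
FH → G is preserved.
AH → CF is preserved.
C → G is preserved.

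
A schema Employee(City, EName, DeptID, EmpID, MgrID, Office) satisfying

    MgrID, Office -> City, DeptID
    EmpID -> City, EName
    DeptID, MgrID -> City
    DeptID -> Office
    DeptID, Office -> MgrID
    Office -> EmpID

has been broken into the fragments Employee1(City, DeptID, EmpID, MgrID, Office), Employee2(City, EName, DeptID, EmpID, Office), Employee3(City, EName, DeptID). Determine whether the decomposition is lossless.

Yes

Chase test. Columns are City, EName, DeptID, EmpID, MgrID, Office; row i has aⱼ where attribute j ∈ Employeei, else bᵢⱼ.
Initial tableau (one row per fragment):
  row 1: a1 b12 a3 a4 a5 a6
  row 2: a1 a2 a3 a4 b25 a6
  row 3: a1 a2 a3 b34 b35 b36
Rows 1 and 2 agree on EmpID; apply EmpID→City, EName and equate their City, EName entries.
Rows 1 and 3 agree on DeptID; apply DeptID→Office and equate their Office entries.
Rows 1 and 2 agree on DeptID, Office; apply DeptID, Office→MgrID and equate their MgrID entries.
Rows 1 and 3 agree on DeptID, Office; apply DeptID, Office→MgrID and equate their MgrID entries.
Rows 1 and 3 agree on Office; apply Office→EmpID and equate their EmpID entries.
Row 1 is now all distinguished symbols — the join is lossless.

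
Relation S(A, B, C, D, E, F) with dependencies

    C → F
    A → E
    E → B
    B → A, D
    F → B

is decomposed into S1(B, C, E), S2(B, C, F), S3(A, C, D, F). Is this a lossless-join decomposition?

Chase test. Columns are A, B, C, D, E, F; row i has aⱼ where attribute j ∈ Si, else bᵢⱼ.
Initial tableau (one row per fragment):
  row 1: b11 a2 a3 b14 a5 b16
  row 2: b21 a2 a3 b24 b25 a6
  row 3: a1 b32 a3 a4 b35 a6
Rows 1 and 2 agree on C; apply C→F and equate their F entries.
Rows 1 and 2 agree on B; apply B→A, D and equate their A, D entries.
Rows 1 and 3 agree on F; apply F→B and equate their B entries.
Rows 1 and 2 agree on A; apply A→E and equate their E entries.
Rows 1 and 3 agree on B; apply B→A, D and equate their A, D entries.
Rows 1 and 3 agree on A; apply A→E and equate their E entries.
Row 1 is now all distinguished symbols — the join is lossless.

Yes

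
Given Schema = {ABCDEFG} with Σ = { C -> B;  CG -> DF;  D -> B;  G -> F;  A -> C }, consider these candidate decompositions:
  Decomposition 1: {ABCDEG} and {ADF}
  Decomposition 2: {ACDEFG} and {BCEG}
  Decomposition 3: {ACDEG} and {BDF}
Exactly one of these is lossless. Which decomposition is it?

Decomposition 1: common = {AD}, closure = {ABCD} → lossy.
Decomposition 2: common = {CEG}, closure = {BCDEFG} → lossless.
Decomposition 3: common = {D}, closure = {BD} → lossy.

Decomposition 2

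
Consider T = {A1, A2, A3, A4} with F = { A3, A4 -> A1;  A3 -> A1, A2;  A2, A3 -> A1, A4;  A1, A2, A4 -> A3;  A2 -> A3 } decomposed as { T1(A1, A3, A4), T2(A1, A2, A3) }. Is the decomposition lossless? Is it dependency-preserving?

Lossless test: (A1, A3)⁺ = {A1, A2, A3, A4}, which contains all of one fragment — lossless.
Dependency preservation: A2, A3 → A1, A4; A1, A2, A4 → A3 are not contained in any single fragment, but the restricted closure of each left-hand side across the fragments still reaches the right-hand side; the remaining FDs each lie inside some fragment. All dependencies are preserved.

lossless and dependency-preserving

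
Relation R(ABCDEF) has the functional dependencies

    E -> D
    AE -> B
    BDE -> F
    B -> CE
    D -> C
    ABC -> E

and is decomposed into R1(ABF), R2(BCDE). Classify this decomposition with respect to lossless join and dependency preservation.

Lossless test: (B)⁺ = {BCDEF}, which contains all of one fragment — lossless.
Dependency preservation: the restricted closure of {AE} across the fragments never reaches {B}, so AE → B cannot be enforced without a join — not preserved.

lossless but not dependency-preserving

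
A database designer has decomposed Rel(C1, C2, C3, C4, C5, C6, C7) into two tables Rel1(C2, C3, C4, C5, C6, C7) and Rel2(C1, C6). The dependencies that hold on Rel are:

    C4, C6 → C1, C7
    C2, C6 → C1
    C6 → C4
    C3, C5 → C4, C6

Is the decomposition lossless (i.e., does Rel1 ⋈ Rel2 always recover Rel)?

Common attributes: Rel1 ∩ Rel2 = {C6}.
Closure of {C6}: C6 → C4 applies, adding C4; C4, C6 → C1, C7 applies, adding C1, C7. So (C6)⁺ = {C1, C4, C6, C7}.
This closure contains every attribute of Rel2, so Rel1 ∩ Rel2 → Rel2. The join is lossless.

Yes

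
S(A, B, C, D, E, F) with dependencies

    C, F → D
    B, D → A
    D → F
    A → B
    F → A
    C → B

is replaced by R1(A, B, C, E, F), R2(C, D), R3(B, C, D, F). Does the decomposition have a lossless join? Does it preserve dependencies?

lossless and dependency-preserving

Lossless test (chase): Rows 1 and 3 agree on C, F; apply C, F→D and equate their D entries. Rows 1 and 3 agree on B, D; apply B, D→A and equate their A entries. Rows 1 and 2 agree on D; apply D→F and equate their F entries. Rows 1 and 2 agree on F; apply F→A and equate their A entries. Rows 1 and 2 agree on C; apply C→B and equate their B entries. Row 1 is now all distinguished symbols — the join is lossless.
Dependency preservation: B, D → A is not contained in any single fragment, but the restricted closure of its left-hand side across the fragments still reaches the right-hand side; the remaining FDs each lie inside some fragment. All dependencies are preserved.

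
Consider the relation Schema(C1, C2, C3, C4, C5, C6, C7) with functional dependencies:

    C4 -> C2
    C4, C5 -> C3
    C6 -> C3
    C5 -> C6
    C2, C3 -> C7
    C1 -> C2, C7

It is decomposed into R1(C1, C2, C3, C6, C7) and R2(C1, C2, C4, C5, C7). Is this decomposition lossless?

No

Common attributes: R1 ∩ R2 = {C1, C2, C7}.
No dependency enlarges {C1, C2, C7}, so (C1, C2, C7)⁺ = {C1, C2, C7}.
The closure contains neither all of R1 = {C1, C2, C3, C6, C7} nor all of R2 = {C1, C2, C4, C5, C7}, so the common attributes are not a superkey of either fragment. The join is lossy.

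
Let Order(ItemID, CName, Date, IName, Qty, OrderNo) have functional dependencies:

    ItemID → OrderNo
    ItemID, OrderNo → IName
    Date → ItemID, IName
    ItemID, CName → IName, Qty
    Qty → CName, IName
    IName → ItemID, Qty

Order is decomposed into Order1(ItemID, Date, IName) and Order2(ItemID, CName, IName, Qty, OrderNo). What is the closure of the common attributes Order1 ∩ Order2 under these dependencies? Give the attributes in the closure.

ItemID, CName, IName, Qty, OrderNo

Order1 ∩ Order2 = {ItemID, IName}.
ItemID → OrderNo applies, adding OrderNo
IName → ItemID, Qty applies, adding Qty
Qty → CName, IName applies, adding CName
Closure: {ItemID, CName, IName, Qty, OrderNo}.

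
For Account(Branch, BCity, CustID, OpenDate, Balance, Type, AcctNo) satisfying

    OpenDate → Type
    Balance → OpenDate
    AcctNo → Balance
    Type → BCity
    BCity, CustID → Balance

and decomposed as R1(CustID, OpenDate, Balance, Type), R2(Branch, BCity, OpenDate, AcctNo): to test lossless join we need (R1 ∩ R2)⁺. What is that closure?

R1 ∩ R2 = {OpenDate}.
OpenDate → Type applies, adding Type
Type → BCity applies, adding BCity
Closure: {BCity, OpenDate, Type}.

BCity, OpenDate, Type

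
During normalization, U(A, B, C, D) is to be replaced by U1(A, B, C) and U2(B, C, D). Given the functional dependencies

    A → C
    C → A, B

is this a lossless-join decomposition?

Yes

Common attributes: U1 ∩ U2 = {B, C}.
Closure of {B, C}: C → A, B applies, adding A. So (B, C)⁺ = {A, B, C}.
This closure contains every attribute of U1, so U1 ∩ U2 → U1. The join is lossless.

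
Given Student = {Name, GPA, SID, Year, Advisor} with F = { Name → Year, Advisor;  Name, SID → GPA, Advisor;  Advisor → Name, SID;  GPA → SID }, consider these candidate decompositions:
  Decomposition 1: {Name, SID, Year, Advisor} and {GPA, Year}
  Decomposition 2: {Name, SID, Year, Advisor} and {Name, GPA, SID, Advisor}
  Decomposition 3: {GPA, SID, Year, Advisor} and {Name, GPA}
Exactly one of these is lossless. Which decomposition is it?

Decomposition 2

Decomposition 1: common = {Year}, closure = {Year} → lossy.
Decomposition 2: common = {Name, SID, Advisor}, closure = {Name, GPA, SID, Year, Advisor} → lossless.
Decomposition 3: common = {GPA}, closure = {GPA, SID} → lossy.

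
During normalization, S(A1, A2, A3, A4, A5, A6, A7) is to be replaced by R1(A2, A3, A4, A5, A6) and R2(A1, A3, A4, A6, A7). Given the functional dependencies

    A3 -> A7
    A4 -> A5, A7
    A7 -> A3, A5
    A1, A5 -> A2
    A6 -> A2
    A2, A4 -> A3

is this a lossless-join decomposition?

Yes

Common attributes: R1 ∩ R2 = {A3, A4, A6}.
Closure of {A3, A4, A6}: A3 → A7 applies, adding A7; A4 → A5, A7 applies, adding A5; A6 → A2 applies, adding A2. So (A3, A4, A6)⁺ = {A2, A3, A4, A5, A6, A7}.
This closure contains every attribute of R1, so R1 ∩ R2 → R1. The join is lossless.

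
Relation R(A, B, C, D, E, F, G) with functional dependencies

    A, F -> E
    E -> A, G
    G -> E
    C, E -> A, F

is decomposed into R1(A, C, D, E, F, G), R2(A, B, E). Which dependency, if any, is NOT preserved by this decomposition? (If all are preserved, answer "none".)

A, F → E lies within R1.
E → A, G lies within R1.
G → E lies within R1.
C, E → A, F lies within R1.
Every dependency is enforceable on the fragments, so the decomposition is dependency-preserving.

none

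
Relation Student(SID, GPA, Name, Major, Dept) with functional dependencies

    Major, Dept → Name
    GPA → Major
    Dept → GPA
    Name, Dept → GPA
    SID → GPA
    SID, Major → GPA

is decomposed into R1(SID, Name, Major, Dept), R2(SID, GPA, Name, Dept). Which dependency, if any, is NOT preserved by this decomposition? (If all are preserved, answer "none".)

GPA → Major

Check GPA → Major: no single fragment contains all of {GPA, Major}, and the restricted closure of {GPA} across the fragments never reaches {Major}.
Major, Dept → Name is preserved.
Dept → GPA is preserved.
Name, Dept → GPA is preserved.
SID → GPA is preserved.
SID, Major → GPA is preserved.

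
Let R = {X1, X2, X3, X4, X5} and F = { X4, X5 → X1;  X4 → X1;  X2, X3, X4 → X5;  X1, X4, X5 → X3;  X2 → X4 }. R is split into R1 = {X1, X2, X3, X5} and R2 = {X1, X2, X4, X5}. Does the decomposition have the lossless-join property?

Yes

Common attributes: R1 ∩ R2 = {X1, X2, X5}.
Closure of {X1, X2, X5}: X2 → X4 applies, adding X4; X1, X4, X5 → X3 applies, adding X3. So (X1, X2, X5)⁺ = {X1, X2, X3, X4, X5}.
This closure contains every attribute of R1, so R1 ∩ R2 → R1. The join is lossless.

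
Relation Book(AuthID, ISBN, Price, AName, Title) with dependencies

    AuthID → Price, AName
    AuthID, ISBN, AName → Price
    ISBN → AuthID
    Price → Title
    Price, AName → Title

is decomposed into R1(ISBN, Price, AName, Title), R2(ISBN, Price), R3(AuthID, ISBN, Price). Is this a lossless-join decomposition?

Chase test. Columns are AuthID, ISBN, Price, AName, Title; row i has aⱼ where attribute j ∈ Ri, else bᵢⱼ.
Initial tableau (one row per fragment):
  row 1: b11 a2 a3 a4 a5
  row 2: b21 a2 a3 b24 b25
  row 3: a1 a2 a3 b34 b35
Rows 1 and 2 agree on ISBN; apply ISBN→AuthID and equate their AuthID entries.
Rows 1 and 3 agree on ISBN; apply ISBN→AuthID and equate their AuthID entries.
Rows 1 and 2 agree on Price; apply Price→Title and equate their Title entries.
Rows 1 and 3 agree on Price; apply Price→Title and equate their Title entries.
Rows 1 and 2 agree on AuthID; apply AuthID→Price, AName and equate their Price, AName entries.
Rows 1 and 3 agree on AuthID; apply AuthID→Price, AName and equate their Price, AName entries.
Row 1 is now all distinguished symbols — the join is lossless.

Yes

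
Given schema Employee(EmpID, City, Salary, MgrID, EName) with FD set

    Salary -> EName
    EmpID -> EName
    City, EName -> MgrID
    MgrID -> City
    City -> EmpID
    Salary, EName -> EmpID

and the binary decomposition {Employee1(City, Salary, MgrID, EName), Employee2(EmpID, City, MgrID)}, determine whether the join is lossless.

Common attributes: Employee1 ∩ Employee2 = {City, MgrID}.
Closure of {City, MgrID}: City → EmpID applies, adding EmpID; EmpID → EName applies, adding EName. So (City, MgrID)⁺ = {EmpID, City, MgrID, EName}.
This closure contains every attribute of Employee2, so Employee1 ∩ Employee2 → Employee2. The join is lossless.

Yes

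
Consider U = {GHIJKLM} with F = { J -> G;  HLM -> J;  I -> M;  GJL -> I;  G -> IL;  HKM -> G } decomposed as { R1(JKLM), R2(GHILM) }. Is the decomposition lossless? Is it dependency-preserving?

Lossless test: (LM)⁺ = {LM}, which is a superkey of neither fragment — lossy.
Dependency preservation: the restricted closure of {J} across the fragments never reaches {G}, so J → G cannot be enforced without a join — not preserved.

lossy and not dependency-preserving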